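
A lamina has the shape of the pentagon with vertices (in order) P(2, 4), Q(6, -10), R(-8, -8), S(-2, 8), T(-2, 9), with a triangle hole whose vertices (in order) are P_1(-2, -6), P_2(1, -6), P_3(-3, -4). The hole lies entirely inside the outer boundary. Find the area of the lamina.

Outer boundary:
Apply the surveyor's formula: 2A = Σ (x_i·y_{i+1} − x_{i+1}·y_i), indices taken mod 5.
P→Q: (2)(-10) − (6)(4) = -44
Q→R: (6)(-8) − (-8)(-10) = -128
R→S: (-8)(8) − (-2)(-8) = -80
S→T: (-2)(9) − (-2)(8) = -2
T→P: (-2)(4) − (2)(9) = -26
Σ = -280
Area = |Σ|/2 = 140.
Hole:
Σ = (18) + (-22) + (10) = 6
Area = |Σ|/2 = 3.
Net area = 140 − 3 = 137.

137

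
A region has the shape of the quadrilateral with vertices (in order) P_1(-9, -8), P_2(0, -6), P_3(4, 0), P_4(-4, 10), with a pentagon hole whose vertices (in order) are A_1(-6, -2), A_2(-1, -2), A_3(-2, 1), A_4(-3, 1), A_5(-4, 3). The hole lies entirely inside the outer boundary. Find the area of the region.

106.5

Outer boundary:
Apply the shoelace formula: 2A = Σ (x_i·y_{i+1} − x_{i+1}·y_i), indices taken mod 4.
Cross-terms: 54, 24, 40, 122  ⇒  Σ = 240
Area = |Σ|/2 = 120.
Hole:
A_1→A_2: (-6)(-2) − (-1)(-2) = 10
A_2→A_3: (-1)(1) − (-2)(-2) = -5
A_3→A_4: (-2)(1) − (-3)(1) = 1
A_4→A_5: (-3)(3) − (-4)(1) = -5
A_5→A_1: (-4)(-2) − (-6)(3) = 26
Σ = 27
Area = |Σ|/2 = 13.5.
Net area = 120 − 13.5 = 106.5.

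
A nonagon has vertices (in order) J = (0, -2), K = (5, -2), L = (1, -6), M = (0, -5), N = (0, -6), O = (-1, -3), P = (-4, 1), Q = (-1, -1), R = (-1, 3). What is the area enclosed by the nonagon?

Apply the shoelace formula: 2A = Σ (x_i·y_{i+1} − x_{i+1}·y_i), indices taken mod 9.
Σ = (10) + (-28) + (-5) + (0) + (-6) + (-13) + (5) + (-4) + (2) = -39
Area = |Σ|/2 = 19.5.

19.5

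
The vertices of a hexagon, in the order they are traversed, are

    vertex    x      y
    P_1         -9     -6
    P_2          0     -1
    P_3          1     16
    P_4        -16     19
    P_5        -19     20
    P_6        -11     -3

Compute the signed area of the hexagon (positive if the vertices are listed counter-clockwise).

321

Apply the shoelace (surveyor's) formula: 2A = Σ (x_i·y_{i+1} − x_{i+1}·y_i), indices taken mod 6.
P_1→P_2: (-9)(-1) − (0)(-6) = 9
P_2→P_3: (0)(16) − (1)(-1) = 1
P_3→P_4: (1)(19) − (-16)(16) = 275
P_4→P_5: (-16)(20) − (-19)(19) = 41
P_5→P_6: (-19)(-3) − (-11)(20) = 277
P_6→P_1: (-11)(-6) − (-9)(-3) = 39
Σ = 642
Signed area = Σ/2 = 321 (positive ⇒ counter-clockwise traversal).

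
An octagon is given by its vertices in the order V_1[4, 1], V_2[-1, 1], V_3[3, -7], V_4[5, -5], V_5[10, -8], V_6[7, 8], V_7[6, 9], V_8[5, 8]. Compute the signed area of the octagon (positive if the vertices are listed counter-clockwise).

Apply Gauss's area formula: 2A = Σ (x_i·y_{i+1} − x_{i+1}·y_i), indices taken mod 8.
V_1→V_2: (4)(1) − (-1)(1) = 5
V_2→V_3: (-1)(-7) − (3)(1) = 4
V_3→V_4: (3)(-5) − (5)(-7) = 20
V_4→V_5: (5)(-8) − (10)(-5) = 10
V_5→V_6: (10)(8) − (7)(-8) = 136
V_6→V_7: (7)(9) − (6)(8) = 15
V_7→V_8: (6)(8) − (5)(9) = 3
V_8→V_1: (5)(1) − (4)(8) = -27
Σ = 166
Signed area = Σ/2 = 83 (positive ⇒ counter-clockwise traversal).

83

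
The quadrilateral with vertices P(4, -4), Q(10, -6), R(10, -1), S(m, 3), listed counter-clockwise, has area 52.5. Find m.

-7

The doubled signed area Σ (x_i y_{i+1} − x_{i+1} y_i) is linear in m.
With m=0 it equals 84; the coefficient of m is -3 (from the two edges through S).
So -3·m + 84 = 2·52.5 = 105 ⇒ m = -7.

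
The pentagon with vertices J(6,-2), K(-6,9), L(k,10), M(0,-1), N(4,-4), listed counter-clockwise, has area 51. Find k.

Write out the shoelace sum; only the two edges meeting at L involve k:
2·Area = [((-6)·10 − k·9) + (k·(-1) − 0·10)] + 62
       = -10·k + 2 = 102
⇒ k = -10.

-10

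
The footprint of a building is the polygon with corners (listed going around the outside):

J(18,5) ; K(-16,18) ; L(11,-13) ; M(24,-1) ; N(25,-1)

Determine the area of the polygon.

429.5

Cross-terms: 404, 10, 301, 1, 143  ⇒  Σ = 859
Area = |Σ|/2 = 429.5.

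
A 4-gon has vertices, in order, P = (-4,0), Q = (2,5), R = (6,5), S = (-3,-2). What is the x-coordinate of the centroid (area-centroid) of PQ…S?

11/27

Apply Gauss's area formula. First the cross-terms c_i = x_i·y_{i+1} − x_{i+1}·y_i:
  -20, -20, 3, -8  ⇒  2A = -45, A = -22.5.
Then Σ (x_i + x_{i+1})·c_i = -55, so x̄ = -55 / (6·(-22.5)) = 11/27.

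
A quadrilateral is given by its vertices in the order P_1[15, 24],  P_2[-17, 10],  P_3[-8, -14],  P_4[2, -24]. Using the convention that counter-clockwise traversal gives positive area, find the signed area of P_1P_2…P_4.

Apply the shoelace formula: 2A = Σ (x_i·y_{i+1} − x_{i+1}·y_i), indices taken mod 4.
Σ = (558) + (318) + (220) + (408) = 1504
Signed area = Σ/2 = 752 (positive ⇒ counter-clockwise traversal).

752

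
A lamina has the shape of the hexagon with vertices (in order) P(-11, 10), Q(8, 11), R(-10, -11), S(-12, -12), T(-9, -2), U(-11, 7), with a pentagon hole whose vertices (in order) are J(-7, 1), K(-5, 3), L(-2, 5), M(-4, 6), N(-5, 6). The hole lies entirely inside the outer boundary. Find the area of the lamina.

Outer boundary:
Apply Gauss's area formula: 2A = Σ (x_i·y_{i+1} − x_{i+1}·y_i), indices taken mod 6.
Cross-terms: -201, 22, -12, -84, -85, -33  ⇒  Σ = -393
Area = |Σ|/2 = 196.5.
Hole:
J→K: (-7)(3) − (-5)(1) = -16
K→L: (-5)(5) − (-2)(3) = -19
L→M: (-2)(6) − (-4)(5) = 8
M→N: (-4)(6) − (-5)(6) = 6
N→J: (-5)(1) − (-7)(6) = 37
Σ = 16
Area = |Σ|/2 = 8.
Net area = 196.5 − 8 = 188.5.

188.5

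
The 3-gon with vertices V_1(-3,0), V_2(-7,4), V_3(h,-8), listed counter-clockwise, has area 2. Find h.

4

Write out the shoelace sum; only the two edges meeting at V_3 involve h:
2·Area = [((-7)·(-8) − h·4) + (h·0 − (-3)·(-8))] + -12
       = -4·h + 20 = 4
⇒ h = 4.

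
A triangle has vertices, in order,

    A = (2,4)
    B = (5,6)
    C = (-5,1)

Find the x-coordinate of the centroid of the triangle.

2/3

Apply the shoelace formula. First the cross-terms c_i = x_i·y_{i+1} − x_{i+1}·y_i:
  -8, 35, -22  ⇒  2A = 5, A = 2.5.
Then Σ (x_i + x_{i+1})·c_i = 10, so x̄ = 10 / (6·2.5) = 2/3.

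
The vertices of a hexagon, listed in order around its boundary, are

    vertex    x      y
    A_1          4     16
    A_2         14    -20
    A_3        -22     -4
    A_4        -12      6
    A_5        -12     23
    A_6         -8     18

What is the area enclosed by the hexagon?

708

Apply the shoelace (surveyor's) formula: 2A = Σ (x_i·y_{i+1} − x_{i+1}·y_i), indices taken mod 6.
Cross-terms: -304, -496, -180, -204, -32, -200  ⇒  Σ = -1416
Area = |Σ|/2 = 708.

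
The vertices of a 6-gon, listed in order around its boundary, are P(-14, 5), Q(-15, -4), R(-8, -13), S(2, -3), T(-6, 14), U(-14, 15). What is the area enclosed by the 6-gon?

300

Apply the shoelace (surveyor's) formula: 2A = Σ (x_i·y_{i+1} − x_{i+1}·y_i), indices taken mod 6.
P→Q: (-14)(-4) − (-15)(5) = 131
Q→R: (-15)(-13) − (-8)(-4) = 163
R→S: (-8)(-3) − (2)(-13) = 50
S→T: (2)(14) − (-6)(-3) = 10
T→U: (-6)(15) − (-14)(14) = 106
U→P: (-14)(5) − (-14)(15) = 140
Σ = 600
Area = |Σ|/2 = 300.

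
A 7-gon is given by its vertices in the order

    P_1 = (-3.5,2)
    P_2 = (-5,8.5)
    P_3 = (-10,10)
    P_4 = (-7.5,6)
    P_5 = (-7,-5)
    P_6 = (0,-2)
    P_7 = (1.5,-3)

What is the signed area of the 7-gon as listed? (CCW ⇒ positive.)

P_1→P_2: (-3.5)(8.5) − (-5)(2) = -19.75
P_2→P_3: (-5)(10) − (-10)(8.5) = 35
P_3→P_4: (-10)(6) − (-7.5)(10) = 15
P_4→P_5: (-7.5)(-5) − (-7)(6) = 79.5
P_5→P_6: (-7)(-2) − (0)(-5) = 14
P_6→P_7: (0)(-3) − (1.5)(-2) = 3
P_7→P_1: (1.5)(2) − (-3.5)(-3) = -7.5
Σ = 119.25
Signed area = Σ/2 = 59.625 (positive ⇒ counter-clockwise traversal).

59.625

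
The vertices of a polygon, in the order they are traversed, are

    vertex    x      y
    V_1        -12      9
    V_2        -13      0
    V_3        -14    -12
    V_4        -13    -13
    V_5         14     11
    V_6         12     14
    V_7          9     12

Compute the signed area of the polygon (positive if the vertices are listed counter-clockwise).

322.5

Σ = (117) + (156) + (26) + (39) + (64) + (18) + (225) = 645
Signed area = Σ/2 = 322.5 (positive ⇒ counter-clockwise traversal).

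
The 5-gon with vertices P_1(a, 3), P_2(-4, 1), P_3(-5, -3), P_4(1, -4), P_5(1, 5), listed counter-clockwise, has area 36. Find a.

-2

The doubled signed area Σ (x_i y_{i+1} − x_{i+1} y_i) is linear in a.
With a=0 it equals 64; the coefficient of a is -4 (from the two edges through P_1).
So -4·a + 64 = 2·36 = 72 ⇒ a = -2.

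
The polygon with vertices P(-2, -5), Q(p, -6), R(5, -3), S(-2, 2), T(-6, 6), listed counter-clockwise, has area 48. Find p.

4

The doubled signed area Σ (x_i y_{i+1} − x_{i+1} y_i) is linear in p.
With p=0 it equals 88; the coefficient of p is 2 (from the two edges through Q).
So 2·p + 88 = 2·48 = 96 ⇒ p = 4.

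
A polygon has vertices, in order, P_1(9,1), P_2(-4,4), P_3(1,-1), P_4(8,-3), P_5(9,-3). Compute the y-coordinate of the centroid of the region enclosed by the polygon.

Apply the shoelace formula. First the cross-terms c_i = x_i·y_{i+1} − x_{i+1}·y_i:
  40, 0, 5, 3, 36  ⇒  2A = 84, A = 42.
Then Σ (y_i + y_{i+1})·c_i = 90, so ȳ = 90 / (6·42) = 5/14.

5/14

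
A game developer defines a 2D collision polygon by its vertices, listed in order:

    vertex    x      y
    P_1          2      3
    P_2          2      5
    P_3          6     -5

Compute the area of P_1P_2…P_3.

Apply Gauss's area formula: 2A = Σ (x_i·y_{i+1} − x_{i+1}·y_i), indices taken mod 3.
P_1→P_2: (2)(5) − (2)(3) = 4
P_2→P_3: (2)(-5) − (6)(5) = -40
P_3→P_1: (6)(3) − (2)(-5) = 28
Σ = -8
Area = |Σ|/2 = 4.

4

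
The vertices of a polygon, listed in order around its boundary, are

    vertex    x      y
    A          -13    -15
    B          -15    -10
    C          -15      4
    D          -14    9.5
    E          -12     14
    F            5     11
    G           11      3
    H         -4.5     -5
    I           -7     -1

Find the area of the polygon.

380.75

Apply Gauss's area formula: 2A = Σ (x_i·y_{i+1} − x_{i+1}·y_i), indices taken mod 9.
A→B: (-13)(-10) − (-15)(-15) = -95
B→C: (-15)(4) − (-15)(-10) = -210
C→D: (-15)(9.5) − (-14)(4) = -86.5
D→E: (-14)(14) − (-12)(9.5) = -82
E→F: (-12)(11) − (5)(14) = -202
F→G: (5)(3) − (11)(11) = -106
G→H: (11)(-5) − (-4.5)(3) = -41.5
H→I: (-4.5)(-1) − (-7)(-5) = -30.5
I→A: (-7)(-15) − (-13)(-1) = 92
Σ = -761.5
Area = |Σ|/2 = 380.75.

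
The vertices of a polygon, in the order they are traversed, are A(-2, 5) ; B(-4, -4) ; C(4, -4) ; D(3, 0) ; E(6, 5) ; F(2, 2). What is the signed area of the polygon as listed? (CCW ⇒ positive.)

51.5

Apply Gauss's area formula: 2A = Σ (x_i·y_{i+1} − x_{i+1}·y_i), indices taken mod 6.
Cross-terms: 28, 32, 12, 15, 2, 14  ⇒  Σ = 103
Signed area = Σ/2 = 51.5 (positive ⇒ counter-clockwise traversal).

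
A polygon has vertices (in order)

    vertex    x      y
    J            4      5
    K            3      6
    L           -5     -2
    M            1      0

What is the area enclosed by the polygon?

20

Apply the shoelace (surveyor's) formula: 2A = Σ (x_i·y_{i+1} − x_{i+1}·y_i), indices taken mod 4.
Σ = (9) + (24) + (2) + (5) = 40
Area = |Σ|/2 = 20.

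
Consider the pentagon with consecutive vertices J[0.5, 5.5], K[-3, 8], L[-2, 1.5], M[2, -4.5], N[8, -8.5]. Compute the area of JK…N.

Σ = (20.5) + (11.5) + (6) + (19) + (48.25) = 105.25
Area = |Σ|/2 = 52.625.

52.625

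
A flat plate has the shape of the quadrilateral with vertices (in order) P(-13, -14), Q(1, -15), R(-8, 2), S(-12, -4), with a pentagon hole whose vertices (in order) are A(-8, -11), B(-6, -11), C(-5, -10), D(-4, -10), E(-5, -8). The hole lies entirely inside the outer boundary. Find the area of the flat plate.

Outer boundary:
Cross-terms: 209, -118, 56, 116  ⇒  Σ = 263
Area = |Σ|/2 = 131.5.
Hole:
Apply the shoelace formula: 2A = Σ (x_i·y_{i+1} − x_{i+1}·y_i), indices taken mod 5.
Cross-terms: 22, 5, 10, -18, -9  ⇒  Σ = 10
Area = |Σ|/2 = 5.
Net area = 131.5 − 5 = 126.5.

126.5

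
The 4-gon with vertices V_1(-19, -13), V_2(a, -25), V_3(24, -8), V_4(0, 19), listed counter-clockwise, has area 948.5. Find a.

1

Write out the shoelace sum; only the two edges meeting at V_2 involve a:
2·Area = [((-19)·(-25) − a·(-13)) + (a·(-8) − 24·(-25))] + 817
       = 5·a + 1892 = 1897
⇒ a = 1.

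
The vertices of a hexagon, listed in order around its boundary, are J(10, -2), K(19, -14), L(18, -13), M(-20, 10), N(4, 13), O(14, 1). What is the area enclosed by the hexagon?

346.5

Apply Gauss's area formula: 2A = Σ (x_i·y_{i+1} − x_{i+1}·y_i), indices taken mod 6.
Σ = (-102) + (5) + (-80) + (-300) + (-178) + (-38) = -693
Area = |Σ|/2 = 346.5.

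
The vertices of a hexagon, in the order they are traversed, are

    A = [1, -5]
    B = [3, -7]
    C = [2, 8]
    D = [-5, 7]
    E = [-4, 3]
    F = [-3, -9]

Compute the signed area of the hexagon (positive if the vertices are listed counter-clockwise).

91

Apply the surveyor's formula: 2A = Σ (x_i·y_{i+1} − x_{i+1}·y_i), indices taken mod 6.
Σ = (8) + (38) + (54) + (13) + (45) + (24) = 182
Signed area = Σ/2 = 91 (positive ⇒ counter-clockwise traversal).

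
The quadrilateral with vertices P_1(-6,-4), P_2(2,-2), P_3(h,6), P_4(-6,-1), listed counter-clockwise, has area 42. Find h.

-2

Write out the shoelace sum; only the two edges meeting at P_3 involve h:
2·Area = [(2·6 − h·(-2)) + (h·(-1) − (-6)·6)] + 38
       = 1·h + 86 = 84
⇒ h = -2.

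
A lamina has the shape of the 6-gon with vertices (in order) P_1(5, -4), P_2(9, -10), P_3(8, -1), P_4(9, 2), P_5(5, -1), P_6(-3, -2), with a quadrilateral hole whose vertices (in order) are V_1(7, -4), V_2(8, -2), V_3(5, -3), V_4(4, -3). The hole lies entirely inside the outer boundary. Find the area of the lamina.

Outer boundary:
Apply the surveyor's formula: 2A = Σ (x_i·y_{i+1} − x_{i+1}·y_i), indices taken mod 6.
P_1→P_2: (5)(-10) − (9)(-4) = -14
P_2→P_3: (9)(-1) − (8)(-10) = 71
P_3→P_4: (8)(2) − (9)(-1) = 25
P_4→P_5: (9)(-1) − (5)(2) = -19
P_5→P_6: (5)(-2) − (-3)(-1) = -13
P_6→P_1: (-3)(-4) − (5)(-2) = 22
Σ = 72
Area = |Σ|/2 = 36.
Hole:
Apply the surveyor's formula: 2A = Σ (x_i·y_{i+1} − x_{i+1}·y_i), indices taken mod 4.
Σ = (18) + (-14) + (-3) + (5) = 6
Area = |Σ|/2 = 3.
Net area = 36 − 3 = 33.

33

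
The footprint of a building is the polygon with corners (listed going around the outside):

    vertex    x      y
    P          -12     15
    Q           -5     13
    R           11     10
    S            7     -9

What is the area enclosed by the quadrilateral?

Apply Gauss's area formula: 2A = Σ (x_i·y_{i+1} − x_{i+1}·y_i), indices taken mod 4.
Σ = (-81) + (-193) + (-169) + (-3) = -446
Area = |Σ|/2 = 223.

223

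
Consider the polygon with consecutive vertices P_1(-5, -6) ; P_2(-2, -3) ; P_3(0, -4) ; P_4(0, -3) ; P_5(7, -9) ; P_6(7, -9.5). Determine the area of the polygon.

30.5

Apply the surveyor's formula: 2A = Σ (x_i·y_{i+1} − x_{i+1}·y_i), indices taken mod 6.
Σ = (3) + (8) + (0) + (21) + (-3.5) + (-89.5) = -61
Area = |Σ|/2 = 30.5.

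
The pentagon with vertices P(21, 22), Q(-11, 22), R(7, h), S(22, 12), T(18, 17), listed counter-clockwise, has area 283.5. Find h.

8

Write out the shoelace sum; only the two edges meeting at R involve h:
2·Area = [((-11)·h − 7·22) + (7·12 − 22·h)] + 901
       = -33·h + 831 = 567
⇒ h = 8.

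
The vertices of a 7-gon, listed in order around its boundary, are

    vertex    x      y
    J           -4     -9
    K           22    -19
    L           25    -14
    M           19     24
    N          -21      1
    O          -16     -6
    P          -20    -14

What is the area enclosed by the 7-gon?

1100

Apply the shoelace formula: 2A = Σ (x_i·y_{i+1} − x_{i+1}·y_i), indices taken mod 7.
Σ = (274) + (167) + (866) + (523) + (142) + (104) + (124) = 2200
Area = |Σ|/2 = 1100.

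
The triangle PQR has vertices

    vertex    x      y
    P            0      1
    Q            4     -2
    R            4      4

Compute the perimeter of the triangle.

16

|PQ| = √((4)² + (-3)²) = √25 = 5
|QR| = √((0)² + (6)²) = √36 = 6
|RP| = √((-4)² + (-3)²) = √25 = 5
Perimeter = 5 + 6 + 5 = 16.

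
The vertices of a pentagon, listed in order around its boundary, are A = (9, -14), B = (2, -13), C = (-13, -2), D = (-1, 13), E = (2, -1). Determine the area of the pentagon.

238.5

Cross-terms: -89, -173, -171, -25, -19  ⇒  Σ = -477
Area = |Σ|/2 = 238.5.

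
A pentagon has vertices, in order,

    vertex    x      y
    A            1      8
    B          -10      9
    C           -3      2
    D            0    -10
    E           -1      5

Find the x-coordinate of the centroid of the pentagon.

-324/103

Apply the shoelace (surveyor's) formula. First the cross-terms c_i = x_i·y_{i+1} − x_{i+1}·y_i:
  89, 7, 30, -10, -13  ⇒  2A = 103, A = 51.5.
Then Σ (x_i + x_{i+1})·c_i = -972, so x̄ = -972 / (6·51.5) = -324/103.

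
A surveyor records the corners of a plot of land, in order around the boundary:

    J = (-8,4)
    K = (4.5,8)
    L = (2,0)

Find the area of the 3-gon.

45

Apply the surveyor's formula: 2A = Σ (x_i·y_{i+1} − x_{i+1}·y_i), indices taken mod 3.
Σ = (-82) + (-16) + (8) = -90
Area = |Σ|/2 = 45.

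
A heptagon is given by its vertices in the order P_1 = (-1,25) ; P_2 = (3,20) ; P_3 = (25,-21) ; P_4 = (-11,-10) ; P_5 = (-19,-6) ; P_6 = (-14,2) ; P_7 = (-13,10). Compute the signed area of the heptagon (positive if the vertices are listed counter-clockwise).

P_1→P_2: (-1)(20) − (3)(25) = -95
P_2→P_3: (3)(-21) − (25)(20) = -563
P_3→P_4: (25)(-10) − (-11)(-21) = -481
P_4→P_5: (-11)(-6) − (-19)(-10) = -124
P_5→P_6: (-19)(2) − (-14)(-6) = -122
P_6→P_7: (-14)(10) − (-13)(2) = -114
P_7→P_1: (-13)(25) − (-1)(10) = -315
Σ = -1814
Signed area = Σ/2 = -907 (negative ⇒ clockwise traversal).

-907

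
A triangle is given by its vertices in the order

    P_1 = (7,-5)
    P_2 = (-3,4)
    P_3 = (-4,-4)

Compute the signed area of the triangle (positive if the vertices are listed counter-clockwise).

P_1→P_2: (7)(4) − (-3)(-5) = 13
P_2→P_3: (-3)(-4) − (-4)(4) = 28
P_3→P_1: (-4)(-5) − (7)(-4) = 48
Σ = 89
Signed area = Σ/2 = 44.5 (positive ⇒ counter-clockwise traversal).

44.5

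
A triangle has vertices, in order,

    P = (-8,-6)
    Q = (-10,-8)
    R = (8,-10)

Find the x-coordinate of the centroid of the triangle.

-10/3

Apply the shoelace (surveyor's) formula. First the cross-terms c_i = x_i·y_{i+1} − x_{i+1}·y_i:
  4, 164, -128  ⇒  2A = 40, A = 20.
Then Σ (x_i + x_{i+1})·c_i = -400, so x̄ = -400 / (6·20) = -10/3.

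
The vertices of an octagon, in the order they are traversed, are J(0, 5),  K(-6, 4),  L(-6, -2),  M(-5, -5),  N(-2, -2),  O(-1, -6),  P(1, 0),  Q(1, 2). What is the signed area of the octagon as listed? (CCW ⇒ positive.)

54.5

Apply the surveyor's formula: 2A = Σ (x_i·y_{i+1} − x_{i+1}·y_i), indices taken mod 8.
J→K: (0)(4) − (-6)(5) = 30
K→L: (-6)(-2) − (-6)(4) = 36
L→M: (-6)(-5) − (-5)(-2) = 20
M→N: (-5)(-2) − (-2)(-5) = 0
N→O: (-2)(-6) − (-1)(-2) = 10
O→P: (-1)(0) − (1)(-6) = 6
P→Q: (1)(2) − (1)(0) = 2
Q→J: (1)(5) − (0)(2) = 5
Σ = 109
Signed area = Σ/2 = 54.5 (positive ⇒ counter-clockwise traversal).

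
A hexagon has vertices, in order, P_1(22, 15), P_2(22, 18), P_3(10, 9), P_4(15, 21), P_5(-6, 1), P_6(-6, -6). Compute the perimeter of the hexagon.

|P_1P_2| = √((0)² + (3)²) = √9 = 3
|P_2P_3| = √((-12)² + (-9)²) = √225 = 15
|P_3P_4| = √((5)² + (12)²) = √169 = 13
|P_4P_5| = √((-21)² + (-20)²) = √841 = 29
|P_5P_6| = √((0)² + (-7)²) = √49 = 7
|P_6P_1| = √((28)² + (21)²) = √1225 = 35
Perimeter = 3 + 15 + 13 + 29 + 7 + 35 = 102.

102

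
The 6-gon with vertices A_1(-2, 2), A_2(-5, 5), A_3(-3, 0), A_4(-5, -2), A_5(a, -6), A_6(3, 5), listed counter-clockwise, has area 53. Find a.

3

The doubled signed area Σ (x_i y_{i+1} − x_{i+1} y_i) is linear in a.
With a=0 it equals 85; the coefficient of a is 7 (from the two edges through A_5).
So 7·a + 85 = 2·53 = 106 ⇒ a = 3.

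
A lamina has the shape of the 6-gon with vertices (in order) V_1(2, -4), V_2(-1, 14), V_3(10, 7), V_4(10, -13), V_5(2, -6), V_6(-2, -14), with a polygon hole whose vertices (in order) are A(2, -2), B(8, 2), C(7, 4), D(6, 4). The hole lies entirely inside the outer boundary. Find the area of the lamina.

Outer boundary:
Apply the surveyor's formula: 2A = Σ (x_i·y_{i+1} − x_{i+1}·y_i), indices taken mod 6.
Σ = (24) + (-147) + (-200) + (-34) + (-40) + (36) = -361
Area = |Σ|/2 = 180.5.
Hole:
A→B: (2)(2) − (8)(-2) = 20
B→C: (8)(4) − (7)(2) = 18
C→D: (7)(4) − (6)(4) = 4
D→A: (6)(-2) − (2)(4) = -20
Σ = 22
Area = |Σ|/2 = 11.
Net area = 180.5 − 11 = 169.5.

169.5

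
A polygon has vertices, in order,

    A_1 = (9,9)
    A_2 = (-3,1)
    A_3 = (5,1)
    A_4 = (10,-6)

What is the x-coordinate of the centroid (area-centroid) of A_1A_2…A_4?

Apply Gauss's area formula. First the cross-terms c_i = x_i·y_{i+1} − x_{i+1}·y_i:
  36, -8, -40, 144  ⇒  2A = 132, A = 66.
Then Σ (x_i + x_{i+1})·c_i = 2336, so x̄ = 2336 / (6·66) = 584/99.

584/99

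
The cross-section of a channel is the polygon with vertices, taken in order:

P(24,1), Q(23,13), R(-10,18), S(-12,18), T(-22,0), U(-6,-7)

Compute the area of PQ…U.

790.5

Apply the shoelace formula: 2A = Σ (x_i·y_{i+1} − x_{i+1}·y_i), indices taken mod 6.
Cross-terms: 289, 544, 36, 396, 154, 162  ⇒  Σ = 1581
Area = |Σ|/2 = 790.5.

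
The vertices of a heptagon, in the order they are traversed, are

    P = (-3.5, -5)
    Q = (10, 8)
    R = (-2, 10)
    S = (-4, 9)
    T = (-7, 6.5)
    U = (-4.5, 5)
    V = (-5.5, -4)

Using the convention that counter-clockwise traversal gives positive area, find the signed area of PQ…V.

P→Q: (-3.5)(8) − (10)(-5) = 22
Q→R: (10)(10) − (-2)(8) = 116
R→S: (-2)(9) − (-4)(10) = 22
S→T: (-4)(6.5) − (-7)(9) = 37
T→U: (-7)(5) − (-4.5)(6.5) = -5.75
U→V: (-4.5)(-4) − (-5.5)(5) = 45.5
V→P: (-5.5)(-5) − (-3.5)(-4) = 13.5
Σ = 250.25
Signed area = Σ/2 = 125.125 (positive ⇒ counter-clockwise traversal).

125.125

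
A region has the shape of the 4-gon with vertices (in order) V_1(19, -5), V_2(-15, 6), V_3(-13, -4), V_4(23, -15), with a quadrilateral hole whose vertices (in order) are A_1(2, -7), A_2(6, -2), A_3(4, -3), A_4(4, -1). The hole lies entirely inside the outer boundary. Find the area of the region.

312

Outer boundary:
Apply the shoelace (surveyor's) formula: 2A = Σ (x_i·y_{i+1} − x_{i+1}·y_i), indices taken mod 4.
Cross-terms: 39, 138, 287, 170  ⇒  Σ = 634
Area = |Σ|/2 = 317.
Hole:
Apply Gauss's area formula: 2A = Σ (x_i·y_{i+1} − x_{i+1}·y_i), indices taken mod 4.
Σ = (38) + (-10) + (8) + (-26) = 10
Area = |Σ|/2 = 5.
Net area = 317 − 5 = 312.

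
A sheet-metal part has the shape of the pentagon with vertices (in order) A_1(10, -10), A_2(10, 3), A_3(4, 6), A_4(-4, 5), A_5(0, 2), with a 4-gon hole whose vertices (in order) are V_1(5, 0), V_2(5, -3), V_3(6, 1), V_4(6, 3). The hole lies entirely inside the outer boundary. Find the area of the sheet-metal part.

Outer boundary:
Apply the surveyor's formula: 2A = Σ (x_i·y_{i+1} − x_{i+1}·y_i), indices taken mod 5.
Σ = (130) + (48) + (44) + (-8) + (-20) = 194
Area = |Σ|/2 = 97.
Hole:
Cross-terms: -15, 23, 12, -15  ⇒  Σ = 5
Area = |Σ|/2 = 2.5.
Net area = 97 − 2.5 = 94.5.

94.5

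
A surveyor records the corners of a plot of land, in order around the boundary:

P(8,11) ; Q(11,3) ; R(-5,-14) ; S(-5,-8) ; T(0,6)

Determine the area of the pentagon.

Cross-terms: -97, -139, -30, -30, -48  ⇒  Σ = -344
Area = |Σ|/2 = 172.

172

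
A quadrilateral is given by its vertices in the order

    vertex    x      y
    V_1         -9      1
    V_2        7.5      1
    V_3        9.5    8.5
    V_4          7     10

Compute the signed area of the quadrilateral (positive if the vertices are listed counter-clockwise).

85.125

Apply Gauss's area formula: 2A = Σ (x_i·y_{i+1} − x_{i+1}·y_i), indices taken mod 4.
Cross-terms: -16.5, 54.25, 35.5, 97  ⇒  Σ = 170.25
Signed area = Σ/2 = 85.125 (positive ⇒ counter-clockwise traversal).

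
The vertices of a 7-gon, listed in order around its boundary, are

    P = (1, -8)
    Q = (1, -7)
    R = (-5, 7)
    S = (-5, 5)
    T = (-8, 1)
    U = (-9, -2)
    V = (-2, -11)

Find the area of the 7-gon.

82.5

Σ = (1) + (-28) + (10) + (35) + (25) + (95) + (27) = 165
Area = |Σ|/2 = 82.5.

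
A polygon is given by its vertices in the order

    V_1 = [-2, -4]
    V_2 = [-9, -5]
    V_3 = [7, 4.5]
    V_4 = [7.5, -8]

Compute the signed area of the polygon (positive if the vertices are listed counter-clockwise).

V_1→V_2: (-2)(-5) − (-9)(-4) = -26
V_2→V_3: (-9)(4.5) − (7)(-5) = -5.5
V_3→V_4: (7)(-8) − (7.5)(4.5) = -89.75
V_4→V_1: (7.5)(-4) − (-2)(-8) = -46
Σ = -167.25
Signed area = Σ/2 = -83.625 (negative ⇒ clockwise traversal).

-83.625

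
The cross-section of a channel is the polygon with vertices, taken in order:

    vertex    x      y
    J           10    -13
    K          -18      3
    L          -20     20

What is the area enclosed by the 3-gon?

Cross-terms: -204, -300, 60  ⇒  Σ = -444
Area = |Σ|/2 = 222.

222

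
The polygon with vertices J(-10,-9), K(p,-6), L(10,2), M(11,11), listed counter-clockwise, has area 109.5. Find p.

0

Write out the shoelace sum; only the two edges meeting at K involve p:
2·Area = [((-10)·(-6) − p·(-9)) + (p·2 − 10·(-6))] + 99
       = 11·p + 219 = 219
⇒ p = 0.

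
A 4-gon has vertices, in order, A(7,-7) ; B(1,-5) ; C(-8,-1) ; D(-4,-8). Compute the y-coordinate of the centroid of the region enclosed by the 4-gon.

Apply the shoelace formula. First the cross-terms c_i = x_i·y_{i+1} − x_{i+1}·y_i:
  -28, -41, 60, 84  ⇒  2A = 75, A = 37.5.
Then Σ (y_i + y_{i+1})·c_i = -1218, so ȳ = -1218 / (6·37.5) = -406/75.

-406/75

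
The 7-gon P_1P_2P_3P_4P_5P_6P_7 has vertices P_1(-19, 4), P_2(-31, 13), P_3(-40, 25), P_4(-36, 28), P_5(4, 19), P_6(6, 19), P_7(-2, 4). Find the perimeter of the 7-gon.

112

|P_1P_2| = √((-12)² + (9)²) = √225 = 15
|P_2P_3| = √((-9)² + (12)²) = √225 = 15
|P_3P_4| = √((4)² + (3)²) = √25 = 5
|P_4P_5| = √((40)² + (-9)²) = √1681 = 41
|P_5P_6| = √((2)² + (0)²) = √4 = 2
|P_6P_7| = √((-8)² + (-15)²) = √289 = 17
|P_7P_1| = √((-17)² + (0)²) = √289 = 17
Perimeter = 15 + 15 + 5 + 41 + 2 + 17 + 17 = 112.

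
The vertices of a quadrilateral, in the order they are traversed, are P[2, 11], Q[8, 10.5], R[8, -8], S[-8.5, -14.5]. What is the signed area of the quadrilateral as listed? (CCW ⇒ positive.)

Apply the shoelace formula: 2A = Σ (x_i·y_{i+1} − x_{i+1}·y_i), indices taken mod 4.
P→Q: (2)(10.5) − (8)(11) = -67
Q→R: (8)(-8) − (8)(10.5) = -148
R→S: (8)(-14.5) − (-8.5)(-8) = -184
S→P: (-8.5)(11) − (2)(-14.5) = -64.5
Σ = -463.5
Signed area = Σ/2 = -231.75 (negative ⇒ clockwise traversal).

-231.75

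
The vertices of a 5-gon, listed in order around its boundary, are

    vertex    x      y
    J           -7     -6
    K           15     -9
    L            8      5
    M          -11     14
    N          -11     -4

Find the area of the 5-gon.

351.5

Apply the surveyor's formula: 2A = Σ (x_i·y_{i+1} − x_{i+1}·y_i), indices taken mod 5.
Σ = (153) + (147) + (167) + (198) + (38) = 703
Area = |Σ|/2 = 351.5.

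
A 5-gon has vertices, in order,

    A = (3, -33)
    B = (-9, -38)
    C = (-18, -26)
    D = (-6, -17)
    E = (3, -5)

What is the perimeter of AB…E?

86

|AB| = √((-12)² + (-5)²) = √169 = 13
|BC| = √((-9)² + (12)²) = √225 = 15
|CD| = √((12)² + (9)²) = √225 = 15
|DE| = √((9)² + (12)²) = √225 = 15
|EA| = √((0)² + (-28)²) = √784 = 28
Perimeter = 13 + 15 + 15 + 15 + 28 = 86.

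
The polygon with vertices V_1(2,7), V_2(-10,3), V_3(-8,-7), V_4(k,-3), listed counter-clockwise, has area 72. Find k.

-4

Write out the shoelace sum; only the two edges meeting at V_4 involve k:
2·Area = [((-8)·(-3) − k·(-7)) + (k·7 − 2·(-3))] + 170
       = 14·k + 200 = 144
⇒ k = -4.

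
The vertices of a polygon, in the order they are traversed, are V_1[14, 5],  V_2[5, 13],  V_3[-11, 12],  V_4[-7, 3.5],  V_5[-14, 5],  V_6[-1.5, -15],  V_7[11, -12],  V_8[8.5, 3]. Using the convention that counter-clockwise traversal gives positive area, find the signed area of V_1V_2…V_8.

477.75

V_1→V_2: (14)(13) − (5)(5) = 157
V_2→V_3: (5)(12) − (-11)(13) = 203
V_3→V_4: (-11)(3.5) − (-7)(12) = 45.5
V_4→V_5: (-7)(5) − (-14)(3.5) = 14
V_5→V_6: (-14)(-15) − (-1.5)(5) = 217.5
V_6→V_7: (-1.5)(-12) − (11)(-15) = 183
V_7→V_8: (11)(3) − (8.5)(-12) = 135
V_8→V_1: (8.5)(5) − (14)(3) = 0.5
Σ = 955.5
Signed area = Σ/2 = 477.75 (positive ⇒ counter-clockwise traversal).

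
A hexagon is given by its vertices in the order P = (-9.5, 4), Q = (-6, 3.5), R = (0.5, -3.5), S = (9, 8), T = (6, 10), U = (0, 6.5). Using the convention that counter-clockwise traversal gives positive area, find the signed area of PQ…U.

Apply the shoelace (surveyor's) formula: 2A = Σ (x_i·y_{i+1} − x_{i+1}·y_i), indices taken mod 6.
Cross-terms: -9.25, 19.25, 35.5, 42, 39, 61.75  ⇒  Σ = 188.25
Signed area = Σ/2 = 94.125 (positive ⇒ counter-clockwise traversal).

94.125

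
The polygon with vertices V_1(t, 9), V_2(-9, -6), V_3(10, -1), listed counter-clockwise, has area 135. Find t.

The doubled signed area Σ (x_i y_{i+1} − x_{i+1} y_i) is linear in t.
With t=0 it equals 240; the coefficient of t is -5 (from the two edges through V_1).
So -5·t + 240 = 2·135 = 270 ⇒ t = -6.

-6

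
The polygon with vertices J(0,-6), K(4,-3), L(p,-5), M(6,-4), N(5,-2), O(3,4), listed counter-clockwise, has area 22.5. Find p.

The doubled signed area Σ (x_i y_{i+1} − x_{i+1} y_i) is linear in p.
With p=0 it equals 50; the coefficient of p is -1 (from the two edges through L).
So -1·p + 50 = 2·22.5 = 45 ⇒ p = 5.

5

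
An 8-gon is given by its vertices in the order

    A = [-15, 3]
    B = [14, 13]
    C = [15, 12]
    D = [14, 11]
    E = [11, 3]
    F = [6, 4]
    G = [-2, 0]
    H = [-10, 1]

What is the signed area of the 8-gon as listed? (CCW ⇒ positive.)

-164.5

Apply the shoelace formula: 2A = Σ (x_i·y_{i+1} − x_{i+1}·y_i), indices taken mod 8.
Σ = (-237) + (-27) + (-3) + (-79) + (26) + (8) + (-2) + (-15) = -329
Signed area = Σ/2 = -164.5 (negative ⇒ clockwise traversal).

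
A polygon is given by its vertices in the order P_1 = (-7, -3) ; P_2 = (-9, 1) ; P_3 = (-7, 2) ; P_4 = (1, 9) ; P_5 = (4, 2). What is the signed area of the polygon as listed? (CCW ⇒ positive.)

Apply the surveyor's formula: 2A = Σ (x_i·y_{i+1} − x_{i+1}·y_i), indices taken mod 5.
Cross-terms: -34, -11, -65, -34, 2  ⇒  Σ = -142
Signed area = Σ/2 = -71 (negative ⇒ clockwise traversal).

-71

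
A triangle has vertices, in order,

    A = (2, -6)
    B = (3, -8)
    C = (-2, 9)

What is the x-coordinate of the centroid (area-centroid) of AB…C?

1

Apply the surveyor's formula. First the cross-terms c_i = x_i·y_{i+1} − x_{i+1}·y_i:
  2, 11, -6  ⇒  2A = 7, A = 3.5.
Then Σ (x_i + x_{i+1})·c_i = 21, so x̄ = 21 / (6·3.5) = 1.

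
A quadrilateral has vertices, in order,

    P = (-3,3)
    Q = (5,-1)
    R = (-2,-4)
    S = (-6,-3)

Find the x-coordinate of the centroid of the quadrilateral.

Apply the surveyor's formula. First the cross-terms c_i = x_i·y_{i+1} − x_{i+1}·y_i:
  -12, -22, -18, -27  ⇒  2A = -79, A = -39.5.
Then Σ (x_i + x_{i+1})·c_i = 297, so x̄ = 297 / (6·(-39.5)) = -99/79.

-99/79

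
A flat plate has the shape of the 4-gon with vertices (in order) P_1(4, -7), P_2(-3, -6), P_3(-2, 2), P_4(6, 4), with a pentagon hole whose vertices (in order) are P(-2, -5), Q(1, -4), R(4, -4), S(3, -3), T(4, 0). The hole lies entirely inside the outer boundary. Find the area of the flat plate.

Outer boundary:
Apply the shoelace formula: 2A = Σ (x_i·y_{i+1} − x_{i+1}·y_i), indices taken mod 4.
Σ = (-45) + (-18) + (-20) + (-58) = -141
Area = |Σ|/2 = 70.5.
Hole:
Apply the surveyor's formula: 2A = Σ (x_i·y_{i+1} − x_{i+1}·y_i), indices taken mod 5.
Σ = (13) + (12) + (0) + (12) + (-20) = 17
Area = |Σ|/2 = 8.5.
Net area = 70.5 − 8.5 = 62.

62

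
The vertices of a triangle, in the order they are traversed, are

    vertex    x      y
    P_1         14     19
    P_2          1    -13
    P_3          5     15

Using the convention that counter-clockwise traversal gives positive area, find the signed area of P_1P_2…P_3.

-118

Apply Gauss's area formula: 2A = Σ (x_i·y_{i+1} − x_{i+1}·y_i), indices taken mod 3.
Σ = (-201) + (80) + (-115) = -236
Signed area = Σ/2 = -118 (negative ⇒ clockwise traversal).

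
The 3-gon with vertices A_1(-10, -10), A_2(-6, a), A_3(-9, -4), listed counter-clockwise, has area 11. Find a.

-8

Write out the shoelace sum; only the two edges meeting at A_2 involve a:
2·Area = [((-10)·a − (-6)·(-10)) + ((-6)·(-4) − (-9)·a)] + 50
       = -1·a + 14 = 22
⇒ a = -8.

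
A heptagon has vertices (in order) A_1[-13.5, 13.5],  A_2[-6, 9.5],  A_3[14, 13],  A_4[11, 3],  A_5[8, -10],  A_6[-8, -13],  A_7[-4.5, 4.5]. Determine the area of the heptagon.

Apply the surveyor's formula: 2A = Σ (x_i·y_{i+1} − x_{i+1}·y_i), indices taken mod 7.
A_1→A_2: (-13.5)(9.5) − (-6)(13.5) = -47.25
A_2→A_3: (-6)(13) − (14)(9.5) = -211
A_3→A_4: (14)(3) − (11)(13) = -101
A_4→A_5: (11)(-10) − (8)(3) = -134
A_5→A_6: (8)(-13) − (-8)(-10) = -184
A_6→A_7: (-8)(4.5) − (-4.5)(-13) = -94.5
A_7→A_1: (-4.5)(13.5) − (-13.5)(4.5) = 0
Σ = -771.75
Area = |Σ|/2 = 385.875.

385.875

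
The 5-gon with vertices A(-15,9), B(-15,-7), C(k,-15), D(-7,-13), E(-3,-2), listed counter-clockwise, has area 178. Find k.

-13

The doubled signed area Σ (x_i y_{i+1} − x_{i+1} y_i) is linear in k.
With k=0 it equals 278; the coefficient of k is -6 (from the two edges through C).
So -6·k + 278 = 2·178 = 356 ⇒ k = -13.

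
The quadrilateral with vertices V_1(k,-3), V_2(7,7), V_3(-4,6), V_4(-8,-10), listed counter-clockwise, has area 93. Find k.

-1

The doubled signed area Σ (x_i y_{i+1} − x_{i+1} y_i) is linear in k.
With k=0 it equals 203; the coefficient of k is 17 (from the two edges through V_1).
So 17·k + 203 = 2·93 = 186 ⇒ k = -1.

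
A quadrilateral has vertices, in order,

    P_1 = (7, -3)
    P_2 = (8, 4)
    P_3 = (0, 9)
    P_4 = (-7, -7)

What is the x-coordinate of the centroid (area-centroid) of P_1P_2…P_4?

Apply the surveyor's formula. First the cross-terms c_i = x_i·y_{i+1} − x_{i+1}·y_i:
  52, 72, 63, 70  ⇒  2A = 257, A = 128.5.
Then Σ (x_i + x_{i+1})·c_i = 915, so x̄ = 915 / (6·128.5) = 305/257.

305/257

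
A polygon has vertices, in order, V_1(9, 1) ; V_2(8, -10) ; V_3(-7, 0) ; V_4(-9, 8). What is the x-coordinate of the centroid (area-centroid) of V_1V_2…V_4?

56/61

Apply Gauss's area formula. First the cross-terms c_i = x_i·y_{i+1} − x_{i+1}·y_i:
  -98, -70, -56, -81  ⇒  2A = -305, A = -152.5.
Then Σ (x_i + x_{i+1})·c_i = -840, so x̄ = -840 / (6·(-152.5)) = 56/61.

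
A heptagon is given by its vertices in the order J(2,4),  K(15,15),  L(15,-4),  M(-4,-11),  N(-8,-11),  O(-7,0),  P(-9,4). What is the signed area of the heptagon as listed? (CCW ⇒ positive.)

Σ = (-30) + (-285) + (-181) + (-44) + (-77) + (-28) + (-44) = -689
Signed area = Σ/2 = -344.5 (negative ⇒ clockwise traversal).

-344.5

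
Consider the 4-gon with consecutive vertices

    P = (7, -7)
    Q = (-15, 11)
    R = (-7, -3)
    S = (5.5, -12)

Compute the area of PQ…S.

Apply the shoelace (surveyor's) formula: 2A = Σ (x_i·y_{i+1} − x_{i+1}·y_i), indices taken mod 4.
Σ = (-28) + (122) + (100.5) + (45.5) = 240
Area = |Σ|/2 = 120.

120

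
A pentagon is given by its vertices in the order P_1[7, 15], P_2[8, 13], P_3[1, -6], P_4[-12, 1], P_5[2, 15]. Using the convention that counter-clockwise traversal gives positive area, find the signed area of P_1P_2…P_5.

Apply Gauss's area formula: 2A = Σ (x_i·y_{i+1} − x_{i+1}·y_i), indices taken mod 5.
Σ = (-29) + (-61) + (-71) + (-182) + (-75) = -418
Signed area = Σ/2 = -209 (negative ⇒ clockwise traversal).

-209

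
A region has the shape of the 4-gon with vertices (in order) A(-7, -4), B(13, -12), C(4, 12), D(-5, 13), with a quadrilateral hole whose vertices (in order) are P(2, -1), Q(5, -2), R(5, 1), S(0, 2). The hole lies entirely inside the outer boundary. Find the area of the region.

Outer boundary:
Cross-terms: 136, 204, 112, 111  ⇒  Σ = 563
Area = |Σ|/2 = 281.5.
Hole:
Σ = (1) + (15) + (10) + (-4) = 22
Area = |Σ|/2 = 11.
Net area = 281.5 − 11 = 270.5.

270.5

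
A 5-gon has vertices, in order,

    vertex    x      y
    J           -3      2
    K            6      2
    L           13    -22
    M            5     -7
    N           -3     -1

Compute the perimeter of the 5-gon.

|JK| = √((9)² + (0)²) = √81 = 9
|KL| = √((7)² + (-24)²) = √625 = 25
|LM| = √((-8)² + (15)²) = √289 = 17
|MN| = √((-8)² + (6)²) = √100 = 10
|NJ| = √((0)² + (3)²) = √9 = 3
Perimeter = 9 + 25 + 17 + 10 + 3 = 64.

64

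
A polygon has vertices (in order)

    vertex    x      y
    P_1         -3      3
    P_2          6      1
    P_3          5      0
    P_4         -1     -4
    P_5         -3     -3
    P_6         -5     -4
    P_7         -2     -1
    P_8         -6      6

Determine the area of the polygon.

39.5

Cross-terms: -21, -5, -20, -9, -3, -3, -18, 0  ⇒  Σ = -79
Area = |Σ|/2 = 39.5.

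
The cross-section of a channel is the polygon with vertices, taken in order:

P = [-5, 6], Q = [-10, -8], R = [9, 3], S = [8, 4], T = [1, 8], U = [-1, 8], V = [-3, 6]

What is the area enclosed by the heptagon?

Apply the shoelace formula: 2A = Σ (x_i·y_{i+1} − x_{i+1}·y_i), indices taken mod 7.
Σ = (100) + (42) + (12) + (60) + (16) + (18) + (12) = 260
Area = |Σ|/2 = 130.

130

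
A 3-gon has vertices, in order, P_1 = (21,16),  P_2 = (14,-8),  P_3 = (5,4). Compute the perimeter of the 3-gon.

60

|P_1P_2| = √((-7)² + (-24)²) = √625 = 25
|P_2P_3| = √((-9)² + (12)²) = √225 = 15
|P_3P_1| = √((16)² + (12)²) = √400 = 20
Perimeter = 25 + 15 + 20 = 60.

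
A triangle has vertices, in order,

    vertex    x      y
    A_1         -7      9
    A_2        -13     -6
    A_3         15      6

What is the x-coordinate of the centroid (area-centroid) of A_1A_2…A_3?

-5/3

Apply the surveyor's formula. First the cross-terms c_i = x_i·y_{i+1} − x_{i+1}·y_i:
  159, 12, 177  ⇒  2A = 348, A = 174.
Then Σ (x_i + x_{i+1})·c_i = -1740, so x̄ = -1740 / (6·174) = -5/3.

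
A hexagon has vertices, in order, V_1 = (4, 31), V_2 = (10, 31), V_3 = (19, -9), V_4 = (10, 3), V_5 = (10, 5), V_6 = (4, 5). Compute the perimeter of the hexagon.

|V_1V_2| = √((6)² + (0)²) = √36 = 6
|V_2V_3| = √((9)² + (-40)²) = √1681 = 41
|V_3V_4| = √((-9)² + (12)²) = √225 = 15
|V_4V_5| = √((0)² + (2)²) = √4 = 2
|V_5V_6| = √((-6)² + (0)²) = √36 = 6
|V_6V_1| = √((0)² + (26)²) = √676 = 26
Perimeter = 6 + 41 + 15 + 2 + 6 + 26 = 96.

96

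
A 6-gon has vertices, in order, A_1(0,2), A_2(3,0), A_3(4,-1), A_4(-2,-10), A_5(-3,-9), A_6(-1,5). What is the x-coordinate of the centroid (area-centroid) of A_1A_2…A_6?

Apply the shoelace (surveyor's) formula. First the cross-terms c_i = x_i·y_{i+1} − x_{i+1}·y_i:
  -6, -3, -42, -12, -24, -2  ⇒  2A = -89, A = -44.5.
Then Σ (x_i + x_{i+1})·c_i = 35, so x̄ = 35 / (6·(-44.5)) = -35/267.

-35/267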